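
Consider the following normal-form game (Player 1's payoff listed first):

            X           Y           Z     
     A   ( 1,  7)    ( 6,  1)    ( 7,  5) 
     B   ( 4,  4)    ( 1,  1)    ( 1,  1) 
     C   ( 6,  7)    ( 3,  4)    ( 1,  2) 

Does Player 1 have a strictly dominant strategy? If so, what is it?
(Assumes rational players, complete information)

No strictly dominant strategy exists for Player 1

Work:
A strategy strictly dominates another if it gives a strictly higher payoff against every opponent action. Compare each pair of P1's strategies column-by-column:
  A vs B: [1 vs 4, 6 vs 1, 7 vs 1] → A does not strictly dominate B (column X: 1 ≤ 4)
  A vs C: [1 vs 6, 6 vs 3, 7 vs 1] → A does not strictly dominate C (column X: 1 ≤ 6)
  B vs A: [4 vs 1, 1 vs 6, 1 vs 7] → B does not strictly dominate A (column Y: 1 ≤ 6)
  B vs C: [4 vs 6, 1 vs 3, 1 vs 1] → B does not strictly dominate C (column X: 4 ≤ 6)
  C vs A: [6 vs 1, 3 vs 6, 1 vs 7] → C does not strictly dominate A (column Y: 3 ≤ 6)
  C vs B: [6 vs 4, 3 vs 1, 1 vs 1] → C does not strictly dominate B (column Z: 1 ≤ 1)
No single strategy strictly dominates all others → no strictly dominant strategy.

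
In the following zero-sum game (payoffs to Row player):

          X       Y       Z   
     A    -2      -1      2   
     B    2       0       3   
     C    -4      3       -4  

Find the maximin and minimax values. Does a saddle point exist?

Maximin = 0, Minimax = 2, Saddle: False

Work:
Row minimums: [-2, 0, -4] → maximin = 0
Column maximums: [2, 3, 3] → minimax = 2
No saddle point (maximin ≠ minimax). Mixed strategy needed.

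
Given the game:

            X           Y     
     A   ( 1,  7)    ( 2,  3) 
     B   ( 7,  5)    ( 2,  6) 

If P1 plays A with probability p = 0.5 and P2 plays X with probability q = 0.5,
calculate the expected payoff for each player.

E[P1] = 3.0, E[P2] = 5.25

Work:
E[P1] = p·q·π₁(A,X) + p·(1-q)·π₁(A,Y) + (1-p)·q·π₁(B,X) + (1-p)·(1-q)·π₁(B,Y)
= 0.5·0.5·1 + 0.5·0.5·2 + 0.5·0.5·7 + 0.5·0.5·2
= 3.0

E[P2] = 5.25 (similar calculation)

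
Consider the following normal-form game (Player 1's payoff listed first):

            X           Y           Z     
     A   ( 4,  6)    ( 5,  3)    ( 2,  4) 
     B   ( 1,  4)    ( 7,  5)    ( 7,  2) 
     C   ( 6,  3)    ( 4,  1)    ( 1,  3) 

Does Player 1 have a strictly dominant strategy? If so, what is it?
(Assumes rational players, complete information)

No strictly dominant strategy exists for Player 1

Work:
A strategy strictly dominates another if it gives a strictly higher payoff against every opponent action. Compare each pair of P1's strategies column-by-column:
  A vs B: [4 vs 1, 5 vs 7, 2 vs 7] → A does not strictly dominate B (column Y: 5 ≤ 7)
  A vs C: [4 vs 6, 5 vs 4, 2 vs 1] → A does not strictly dominate C (column X: 4 ≤ 6)
  B vs A: [1 vs 4, 7 vs 5, 7 vs 2] → B does not strictly dominate A (column X: 1 ≤ 4)
  B vs C: [1 vs 6, 7 vs 4, 7 vs 1] → B does not strictly dominate C (column X: 1 ≤ 6)
  C vs A: [6 vs 4, 4 vs 5, 1 vs 2] → C does not strictly dominate A (column Y: 4 ≤ 5)
  C vs B: [6 vs 1, 4 vs 7, 1 vs 7] → C does not strictly dominate B (column Y: 4 ≤ 7)
No single strategy strictly dominates all others → no strictly dominant strategy.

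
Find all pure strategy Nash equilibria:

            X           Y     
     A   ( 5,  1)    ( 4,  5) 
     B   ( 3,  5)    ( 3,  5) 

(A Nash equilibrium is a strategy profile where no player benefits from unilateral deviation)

Nash equilibrium: (A, Y)

Work:
Best responses:
  P1 vs X: payoffs [5, 3] → best response A (payoff 5)
  P1 vs Y: payoffs [4, 3] → best response A (payoff 4)
  P2 vs A: payoffs [1, 5] → best response Y (payoff 5)
  P2 vs B: payoffs [5, 5] → best response X/Y (payoff 5)
Mutual best responses: (A,Y) → Nash equilibria.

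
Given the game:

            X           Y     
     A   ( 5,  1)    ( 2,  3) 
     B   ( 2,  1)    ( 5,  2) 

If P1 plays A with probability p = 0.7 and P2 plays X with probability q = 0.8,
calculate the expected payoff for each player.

E[P1] = 3.86, E[P2] = 1.34

Work:
E[P1] = p·q·π₁(A,X) + p·(1-q)·π₁(A,Y) + (1-p)·q·π₁(B,X) + (1-p)·(1-q)·π₁(B,Y)
= 0.7·0.8·5 + 0.7·0.2·2 + 0.3·0.8·2 + 0.3·0.2·5
= 3.86

E[P2] = 1.34 (similar calculation)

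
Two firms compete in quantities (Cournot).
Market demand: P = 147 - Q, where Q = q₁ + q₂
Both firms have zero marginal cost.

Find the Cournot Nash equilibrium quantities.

q₁* = q₂* = 49.0; P* = 49.0

Work:
Profit: π_i = P·q_i = (a - q_i - q_j)·q_i
FOC: ∂π_i/∂q_i = a - 2q_i - q_j = 0
Reaction function: q_i = (147 - q_j)/2
Symmetry: q* = 147/3 = 49.0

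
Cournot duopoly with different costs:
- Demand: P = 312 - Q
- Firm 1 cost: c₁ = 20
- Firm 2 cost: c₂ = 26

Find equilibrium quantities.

q₁* = 99.33, q₂* = 93.33

Work:
Reaction: q₁ = (312 - 20 - q₂)/2
Reaction: q₂ = (312 - 26 - q₁)/2
Solve simultaneously:
q₁* = (312 - 2×20 + 26)/3 = 99.33
q₂* = (312 - 2×26 + 20)/3 = 93.33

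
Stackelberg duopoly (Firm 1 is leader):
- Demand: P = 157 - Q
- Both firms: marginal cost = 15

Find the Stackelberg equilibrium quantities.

q₁* (leader) = 71.0, q₂* (follower) = 35.5

Work:
Follower's reaction: q₂ = (a - c - q₁)/2
Leader substitutes: π₁ = q₁·(a - q₁ - (a-c-q₁)/2 - c)
FOC: q₁* = (157 - 15)/2 = 71.00
Then: q₂* = (157 - 15 - 71.0)/2 = 35.50
Leader has first-mover advantage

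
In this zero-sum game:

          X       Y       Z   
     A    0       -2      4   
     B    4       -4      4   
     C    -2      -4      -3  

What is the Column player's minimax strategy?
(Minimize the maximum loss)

Column should play Y, value = -2

Work:
Column player minimizes Row's maximum payoff:
Column X: max payoff to Row = 4
Column Y: max payoff to Row = -2
Column Z: max payoff to Row = 4
Minimum is -2, achieved by column Y.
Minimax strategy: Y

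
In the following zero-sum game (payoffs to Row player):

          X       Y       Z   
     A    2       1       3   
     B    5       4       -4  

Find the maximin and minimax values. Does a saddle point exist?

Maximin = 1, Minimax = 3, Saddle: False

Work:
Row minimums: [1, -4] → maximin = 1
Column maximums: [5, 4, 3] → minimax = 3
No saddle point (maximin ≠ minimax). Mixed strategy needed.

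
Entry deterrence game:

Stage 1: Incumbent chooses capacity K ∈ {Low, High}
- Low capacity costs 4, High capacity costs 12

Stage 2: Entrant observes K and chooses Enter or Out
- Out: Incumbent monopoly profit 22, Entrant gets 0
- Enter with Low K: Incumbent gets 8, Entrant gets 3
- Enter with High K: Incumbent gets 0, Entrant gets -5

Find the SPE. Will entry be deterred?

SPE: (High, Enter|Low, Out|High); Entry deterred. Incumbent net profit = 10

Work:
After Low K: Entrant enters (3 > 0)
After High K: Entrant stays out (-5 < 0)
Incumbent: Low → 8−4=4, High → 22−12=10
Incumbent chooses High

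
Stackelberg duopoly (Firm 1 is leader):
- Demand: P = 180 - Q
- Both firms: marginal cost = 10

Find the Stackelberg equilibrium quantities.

q₁* (leader) = 85.0, q₂* (follower) = 42.5

Work:
Follower's reaction: q₂ = (a - c - q₁)/2
Leader substitutes: π₁ = q₁·(a - q₁ - (a-c-q₁)/2 - c)
FOC: q₁* = (180 - 10)/2 = 85.00
Then: q₂* = (180 - 10 - 85.0)/2 = 42.50
Leader has first-mover advantage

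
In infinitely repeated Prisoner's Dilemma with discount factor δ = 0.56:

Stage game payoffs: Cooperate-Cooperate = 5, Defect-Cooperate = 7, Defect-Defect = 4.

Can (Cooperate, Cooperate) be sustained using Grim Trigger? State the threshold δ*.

δ* = 0.6667; since δ = 0.56 < 0.6667, cooperation cannot be sustained

Work:
For Grim Trigger:
Cooperate forever: 5/(1-δ)
Defect then punished: 7 + 4·δ/(1-δ)
Need: 5/(1-δ) ≥ 7 + 4·δ/(1-δ)
Solving: δ ≥ (T-R)/(T-P) = (7-5)/(7-4) = 0.6667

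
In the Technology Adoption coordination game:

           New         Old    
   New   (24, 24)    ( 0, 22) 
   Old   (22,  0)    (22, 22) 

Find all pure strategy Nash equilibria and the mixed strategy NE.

Pure NE: (New, New) and (Old, Old); Mixed NE: p = 0.9167, q = 0.9167

Work:
Check pure NE:
(New, New): (24, 24) - no unilateral deviation beneficial
(Old, Old): (22, 22) - no unilateral deviation beneficial
Mixed NE: P1 plays New with p = 0.9167, P2 plays New with q = 0.9167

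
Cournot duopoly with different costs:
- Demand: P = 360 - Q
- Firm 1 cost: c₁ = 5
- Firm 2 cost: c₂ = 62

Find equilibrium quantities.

q₁* = 137.33, q₂* = 80.33

Work:
Reaction: q₁ = (360 - 5 - q₂)/2
Reaction: q₂ = (360 - 62 - q₁)/2
Solve simultaneously:
q₁* = (360 - 2×5 + 62)/3 = 137.33
q₂* = (360 - 2×62 + 5)/3 = 80.33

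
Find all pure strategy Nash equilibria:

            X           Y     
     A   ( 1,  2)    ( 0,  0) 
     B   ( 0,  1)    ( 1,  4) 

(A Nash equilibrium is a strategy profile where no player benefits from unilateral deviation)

Nash equilibrium: (A, X), (B, Y)

Work:
Best responses:
  P1 vs X: payoffs [1, 0] → best response A (payoff 1)
  P1 vs Y: payoffs [0, 1] → best response B (payoff 1)
  P2 vs A: payoffs [2, 0] → best response X (payoff 2)
  P2 vs B: payoffs [1, 4] → best response Y (payoff 4)
Mutual best responses: (A,X), (B,Y) → Nash equilibria.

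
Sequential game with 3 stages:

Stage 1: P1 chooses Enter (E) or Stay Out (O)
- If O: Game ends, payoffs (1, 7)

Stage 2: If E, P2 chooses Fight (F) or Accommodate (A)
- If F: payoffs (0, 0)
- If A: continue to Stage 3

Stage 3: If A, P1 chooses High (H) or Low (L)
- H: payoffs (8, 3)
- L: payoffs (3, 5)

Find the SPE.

SPE: (E, A, H); Outcome (8, 3)

Work:
Stage 3: P1 chooses H (8 vs 3)
Stage 2: P2: F->0, A->3 (anticipating H). Choose A
Stage 1: P1: O->1, E->8 (anticipating A, H). Choose E
SPE path: E -> A -> H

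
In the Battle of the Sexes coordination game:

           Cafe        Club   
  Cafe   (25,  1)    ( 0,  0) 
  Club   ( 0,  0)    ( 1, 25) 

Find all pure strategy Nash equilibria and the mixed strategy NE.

Pure NE: (Cafe, Cafe) and (Club, Club); Mixed NE: p = 0.9615, q = 0.0385

Work:
Check pure NE:
(Cafe, Cafe): (25, 1) - no unilateral deviation beneficial
(Club, Club): (1, 25) - no unilateral deviation beneficial
Mixed NE: P1 plays Cafe with p = 0.9615, P2 plays Cafe with q = 0.0385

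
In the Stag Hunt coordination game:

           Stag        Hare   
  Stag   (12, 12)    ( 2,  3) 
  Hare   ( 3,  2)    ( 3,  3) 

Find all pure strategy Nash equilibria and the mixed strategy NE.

Pure NE: (Stag, Stag) and (Hare, Hare); Mixed NE: p = 0.1, q = 0.1

Work:
Check pure NE:
(Stag, Stag): (12, 12) - no unilateral deviation beneficial
(Hare, Hare): (3, 3) - no unilateral deviation beneficial
Mixed NE: P1 plays Stag with p = 0.1, P2 plays Stag with q = 0.1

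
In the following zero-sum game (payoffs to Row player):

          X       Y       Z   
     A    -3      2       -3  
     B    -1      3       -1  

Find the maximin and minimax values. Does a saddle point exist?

Maximin = -1, Minimax = -1, Saddle: True

Work:
Row minimums: [-3, -1] → maximin = -1
Column maximums: [-1, 3, -1] → minimax = -1
Saddle point exists! Game value = -1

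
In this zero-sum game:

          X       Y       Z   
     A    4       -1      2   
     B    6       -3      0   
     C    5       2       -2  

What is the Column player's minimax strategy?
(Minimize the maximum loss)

Column should play Y or Z (all achieve the minimum), value = 2

Work:
Column player minimizes Row's maximum payoff:
Column X: max payoff to Row = 6
Column Y: max payoff to Row = 2
Column Z: max payoff to Row = 2
Minimum is 2, achieved by columns Y, Z (tied).
Each of Y or Z is a minimax strategy.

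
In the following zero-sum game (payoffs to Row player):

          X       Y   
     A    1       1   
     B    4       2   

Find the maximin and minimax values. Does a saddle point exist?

Maximin = 2, Minimax = 2, Saddle: True

Work:
Row minimums: [1, 2] → maximin = 2
Column maximums: [4, 2] → minimax = 2
Saddle point exists! Game value = 2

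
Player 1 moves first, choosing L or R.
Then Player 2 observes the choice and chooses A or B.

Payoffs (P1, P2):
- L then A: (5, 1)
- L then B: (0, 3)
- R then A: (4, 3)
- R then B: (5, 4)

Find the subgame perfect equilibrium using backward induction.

P1 plays R, P2 plays B after L and B after R; Payoff (5, 4)

Work:
Backward induction:
After L: P2 chooses B → P1 gets 0
After R: P2 chooses B → P1 gets 5
P1 chooses R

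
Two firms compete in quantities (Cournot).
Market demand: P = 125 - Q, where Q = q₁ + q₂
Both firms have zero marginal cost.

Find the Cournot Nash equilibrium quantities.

q₁* = q₂* = 41.67; P* = 41.67

Work:
Profit: π_i = P·q_i = (a - q_i - q_j)·q_i
FOC: ∂π_i/∂q_i = a - 2q_i - q_j = 0
Reaction function: q_i = (125 - q_j)/2
Symmetry: q* = 125/3 = 41.67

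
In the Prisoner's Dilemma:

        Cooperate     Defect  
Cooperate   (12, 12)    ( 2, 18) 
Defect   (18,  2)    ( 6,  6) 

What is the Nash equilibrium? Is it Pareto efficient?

(Defect, Defect) is NE; not Pareto efficient

Work:
Defect dominates Cooperate for both players:
If P2 cooperates: Defect (18) > Cooperate (12)
If P2 defects: Defect (6) > Cooperate (2)
NE: (Defect, Defect) with payoff (6, 6)
But (Cooperate, Cooperate) = (12, 12) Pareto dominates (6, 6)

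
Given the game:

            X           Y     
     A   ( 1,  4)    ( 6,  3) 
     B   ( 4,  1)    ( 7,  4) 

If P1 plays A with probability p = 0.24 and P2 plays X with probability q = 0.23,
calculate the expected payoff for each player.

E[P1] = 5.9596, E[P2] = 3.2908

Work:
E[P1] = p·q·π₁(A,X) + p·(1-q)·π₁(A,Y) + (1-p)·q·π₁(B,X) + (1-p)·(1-q)·π₁(B,Y)
= 0.24·0.23·1 + 0.24·0.77·6 + 0.76·0.23·4 + 0.76·0.77·7
= 5.9596

E[P2] = 3.2908 (similar calculation)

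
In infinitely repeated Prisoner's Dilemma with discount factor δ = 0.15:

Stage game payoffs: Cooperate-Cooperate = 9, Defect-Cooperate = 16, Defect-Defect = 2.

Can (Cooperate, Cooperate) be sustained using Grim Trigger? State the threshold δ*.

δ* = 0.5; since δ = 0.15 < 0.5, cooperation cannot be sustained

Work:
For Grim Trigger:
Cooperate forever: 9/(1-δ)
Defect then punished: 16 + 2·δ/(1-δ)
Need: 9/(1-δ) ≥ 16 + 2·δ/(1-δ)
Solving: δ ≥ (T-R)/(T-P) = (16-9)/(16-2) = 0.5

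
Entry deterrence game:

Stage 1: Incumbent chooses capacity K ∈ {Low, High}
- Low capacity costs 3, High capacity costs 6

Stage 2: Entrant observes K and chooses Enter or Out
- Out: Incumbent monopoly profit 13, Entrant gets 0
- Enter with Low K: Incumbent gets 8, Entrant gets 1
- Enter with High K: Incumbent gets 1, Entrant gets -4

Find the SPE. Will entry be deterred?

SPE: (High, Enter|Low, Out|High); Entry deterred. Incumbent net profit = 7

Work:
After Low K: Entrant enters (1 > 0)
After High K: Entrant stays out (-4 < 0)
Incumbent: Low → 8−3=5, High → 13−6=7
Incumbent chooses High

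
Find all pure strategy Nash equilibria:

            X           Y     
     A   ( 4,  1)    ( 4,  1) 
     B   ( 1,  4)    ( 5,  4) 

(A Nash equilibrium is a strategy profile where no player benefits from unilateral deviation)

Nash equilibrium: (A, X), (B, Y)

Work:
Best responses:
  P1 vs X: payoffs [4, 1] → best response A (payoff 4)
  P1 vs Y: payoffs [4, 5] → best response B (payoff 5)
  P2 vs A: payoffs [1, 1] → best response X/Y (payoff 1)
  P2 vs B: payoffs [4, 4] → best response X/Y (payoff 4)
Mutual best responses: (A,X), (B,Y) → Nash equilibria.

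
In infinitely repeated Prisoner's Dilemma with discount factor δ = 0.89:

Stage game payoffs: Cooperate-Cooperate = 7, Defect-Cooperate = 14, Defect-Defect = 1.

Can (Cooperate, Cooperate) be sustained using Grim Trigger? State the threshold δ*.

δ* = 0.5385; since δ = 0.89 ≥ 0.5385, cooperation can be sustained

Work:
For Grim Trigger:
Cooperate forever: 7/(1-δ)
Defect then punished: 14 + 1·δ/(1-δ)
Need: 7/(1-δ) ≥ 14 + 1·δ/(1-δ)
Solving: δ ≥ (T-R)/(T-P) = (14-7)/(14-1) = 0.5385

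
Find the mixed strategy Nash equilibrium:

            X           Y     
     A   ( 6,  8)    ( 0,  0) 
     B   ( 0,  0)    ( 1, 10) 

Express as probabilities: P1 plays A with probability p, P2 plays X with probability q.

p = 0.5556, q = 0.1429

Work:
Find probabilities that make opponent indifferent:
P2 chooses q to make P1 indifferent between A and B
P1 chooses p to make P2 indifferent between X and Y
Mixed NE: P1 plays (A: 0.5556, B: 0.4444), P2 plays (X: 0.1429, Y: 0.8571)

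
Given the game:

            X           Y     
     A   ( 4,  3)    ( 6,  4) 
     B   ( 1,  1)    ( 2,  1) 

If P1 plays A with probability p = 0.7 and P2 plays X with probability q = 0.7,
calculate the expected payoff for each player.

E[P1] = 3.61, E[P2] = 2.61

Work:
E[P1] = p·q·π₁(A,X) + p·(1-q)·π₁(A,Y) + (1-p)·q·π₁(B,X) + (1-p)·(1-q)·π₁(B,Y)
= 0.7·0.7·4 + 0.7·0.3·6 + 0.3·0.7·1 + 0.3·0.3·2
= 3.61

E[P2] = 2.61 (similar calculation)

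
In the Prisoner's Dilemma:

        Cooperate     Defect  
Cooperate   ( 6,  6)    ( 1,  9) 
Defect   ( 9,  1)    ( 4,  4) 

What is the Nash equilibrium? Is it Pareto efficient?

(Defect, Defect) is NE; not Pareto efficient

Work:
Defect dominates Cooperate for both players:
If P2 cooperates: Defect (9) > Cooperate (6)
If P2 defects: Defect (4) > Cooperate (1)
NE: (Defect, Defect) with payoff (4, 4)
But (Cooperate, Cooperate) = (6, 6) Pareto dominates (4, 4)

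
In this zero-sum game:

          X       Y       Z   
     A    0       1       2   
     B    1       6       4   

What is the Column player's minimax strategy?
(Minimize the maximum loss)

Column should play X, value = 1

Work:
Column player minimizes Row's maximum payoff:
Column X: max payoff to Row = 1
Column Y: max payoff to Row = 6
Column Z: max payoff to Row = 4
Minimum is 1, achieved by column X.
Minimax strategy: X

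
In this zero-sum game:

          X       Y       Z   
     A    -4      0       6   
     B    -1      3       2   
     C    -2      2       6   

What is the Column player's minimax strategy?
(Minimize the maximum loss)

Column should play X, value = -1

Work:
Column player minimizes Row's maximum payoff:
Column X: max payoff to Row = -1
Column Y: max payoff to Row = 3
Column Z: max payoff to Row = 6
Minimum is -1, achieved by column X.
Minimax strategy: X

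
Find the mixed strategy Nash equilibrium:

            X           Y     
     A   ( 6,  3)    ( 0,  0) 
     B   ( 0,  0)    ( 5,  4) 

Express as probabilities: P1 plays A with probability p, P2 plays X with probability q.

p = 0.5714, q = 0.4545

Work:
Find probabilities that make opponent indifferent:
P2 chooses q to make P1 indifferent between A and B
P1 chooses p to make P2 indifferent between X and Y
Mixed NE: P1 plays (A: 0.5714, B: 0.4286), P2 plays (X: 0.4545, Y: 0.5455)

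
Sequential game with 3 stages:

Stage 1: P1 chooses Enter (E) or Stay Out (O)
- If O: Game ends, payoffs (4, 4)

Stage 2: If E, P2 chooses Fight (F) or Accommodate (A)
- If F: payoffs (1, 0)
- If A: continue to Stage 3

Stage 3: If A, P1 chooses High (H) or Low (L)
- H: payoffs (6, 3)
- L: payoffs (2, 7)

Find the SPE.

SPE: (E, A, H); Outcome (6, 3)

Work:
Stage 3: P1 chooses H (6 vs 2)
Stage 2: P2: F->0, A->3 (anticipating H). Choose A
Stage 1: P1: O->4, E->6 (anticipating A, H). Choose E
SPE path: E -> A -> H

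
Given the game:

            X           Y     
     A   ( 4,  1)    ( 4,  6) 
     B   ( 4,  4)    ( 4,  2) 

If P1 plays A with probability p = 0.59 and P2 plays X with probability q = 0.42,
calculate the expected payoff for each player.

E[P1] = 4.0, E[P2] = 3.4654

Work:
E[P1] = p·q·π₁(A,X) + p·(1-q)·π₁(A,Y) + (1-p)·q·π₁(B,X) + (1-p)·(1-q)·π₁(B,Y)
= 0.59·0.42·4 + 0.59·0.58·4 + 0.41·0.42·4 + 0.41·0.58·4
= 4.0

E[P2] = 3.4654 (similar calculation)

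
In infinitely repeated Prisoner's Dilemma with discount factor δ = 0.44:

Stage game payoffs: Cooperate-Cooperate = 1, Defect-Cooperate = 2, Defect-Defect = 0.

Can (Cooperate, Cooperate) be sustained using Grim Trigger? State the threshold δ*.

δ* = 0.5; since δ = 0.44 < 0.5, cooperation cannot be sustained

Work:
For Grim Trigger:
Cooperate forever: 1/(1-δ)
Defect then punished: 2 + 0·δ/(1-δ)
Need: 1/(1-δ) ≥ 2 + 0·δ/(1-δ)
Solving: δ ≥ (T-R)/(T-P) = (2-1)/(2-0) = 0.5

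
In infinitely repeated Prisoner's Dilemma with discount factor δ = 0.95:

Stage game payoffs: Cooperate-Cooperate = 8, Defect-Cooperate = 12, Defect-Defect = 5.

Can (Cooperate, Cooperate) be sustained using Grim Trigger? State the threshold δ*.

δ* = 0.5714; since δ = 0.95 ≥ 0.5714, cooperation can be sustained

Work:
For Grim Trigger:
Cooperate forever: 8/(1-δ)
Defect then punished: 12 + 5·δ/(1-δ)
Need: 8/(1-δ) ≥ 12 + 5·δ/(1-δ)
Solving: δ ≥ (T-R)/(T-P) = (12-8)/(12-5) = 0.5714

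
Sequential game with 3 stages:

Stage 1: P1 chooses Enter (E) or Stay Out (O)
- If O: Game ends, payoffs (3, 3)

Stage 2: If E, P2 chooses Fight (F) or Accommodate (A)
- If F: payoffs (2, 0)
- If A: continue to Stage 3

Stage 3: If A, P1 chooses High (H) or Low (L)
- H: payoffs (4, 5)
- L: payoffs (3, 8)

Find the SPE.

SPE: (E, A, H); Outcome (4, 5)

Work:
Stage 3: P1 chooses H (4 vs 3)
Stage 2: P2: F->0, A->5 (anticipating H). Choose A
Stage 1: P1: O->3, E->4 (anticipating A, H). Choose E
SPE path: E -> A -> H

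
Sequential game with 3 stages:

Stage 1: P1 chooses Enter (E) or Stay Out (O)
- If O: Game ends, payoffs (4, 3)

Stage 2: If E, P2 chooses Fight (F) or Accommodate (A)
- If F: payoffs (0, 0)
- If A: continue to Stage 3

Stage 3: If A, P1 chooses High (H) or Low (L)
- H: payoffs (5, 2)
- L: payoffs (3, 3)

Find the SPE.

SPE: (E, A, H); Outcome (5, 2)

Work:
Stage 3: P1 chooses H (5 vs 3)
Stage 2: P2: F->0, A->2 (anticipating H). Choose A
Stage 1: P1: O->4, E->5 (anticipating A, H). Choose E
SPE path: E -> A -> H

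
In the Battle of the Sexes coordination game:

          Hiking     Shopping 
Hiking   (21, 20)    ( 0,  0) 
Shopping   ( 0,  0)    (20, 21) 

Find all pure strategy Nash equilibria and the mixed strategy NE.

Pure NE: (Hiking, Hiking) and (Shopping, Shopping); Mixed NE: p = 0.5122, q = 0.4878

Work:
Check pure NE:
(Hiking, Hiking): (21, 20) - no unilateral deviation beneficial
(Shopping, Shopping): (20, 21) - no unilateral deviation beneficial
Mixed NE: P1 plays Hiking with p = 0.5122, P2 plays Hiking with q = 0.4878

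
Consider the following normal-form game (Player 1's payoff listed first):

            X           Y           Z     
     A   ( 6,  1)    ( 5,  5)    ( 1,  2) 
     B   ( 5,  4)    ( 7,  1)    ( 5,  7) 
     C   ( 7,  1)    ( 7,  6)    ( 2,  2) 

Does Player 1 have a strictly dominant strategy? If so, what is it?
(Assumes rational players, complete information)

No strictly dominant strategy exists for Player 1

Work:
A strategy strictly dominates another if it gives a strictly higher payoff against every opponent action. Compare each pair of P1's strategies column-by-column:
  A vs B: [6 vs 5, 5 vs 7, 1 vs 5] → A does not strictly dominate B (column Y: 5 ≤ 7)
  A vs C: [6 vs 7, 5 vs 7, 1 vs 2] → A does not strictly dominate C (column X: 6 ≤ 7)
  B vs A: [5 vs 6, 7 vs 5, 5 vs 1] → B does not strictly dominate A (column X: 5 ≤ 6)
  B vs C: [5 vs 7, 7 vs 7, 5 vs 2] → B does not strictly dominate C (column X: 5 ≤ 7)
  C vs A: [7 vs 6, 7 vs 5, 2 vs 1] → C strictly dominates A
  C vs B: [7 vs 5, 7 vs 7, 2 vs 5] → C does not strictly dominate B (column Y: 7 ≤ 7)
No single strategy strictly dominates all others → no strictly dominant strategy.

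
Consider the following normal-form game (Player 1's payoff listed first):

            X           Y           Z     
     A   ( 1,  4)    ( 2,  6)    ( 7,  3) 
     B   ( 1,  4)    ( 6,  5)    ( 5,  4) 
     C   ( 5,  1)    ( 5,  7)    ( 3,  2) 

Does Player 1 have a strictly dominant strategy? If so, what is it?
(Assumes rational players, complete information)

No strictly dominant strategy exists for Player 1

Work:
A strategy strictly dominates another if it gives a strictly higher payoff against every opponent action. Compare each pair of P1's strategies column-by-column:
  A vs B: [1 vs 1, 2 vs 6, 7 vs 5] → A does not strictly dominate B (column X: 1 ≤ 1)
  A vs C: [1 vs 5, 2 vs 5, 7 vs 3] → A does not strictly dominate C (column X: 1 ≤ 5)
  B vs A: [1 vs 1, 6 vs 2, 5 vs 7] → B does not strictly dominate A (column X: 1 ≤ 1)
  B vs C: [1 vs 5, 6 vs 5, 5 vs 3] → B does not strictly dominate C (column X: 1 ≤ 5)
  C vs A: [5 vs 1, 5 vs 2, 3 vs 7] → C does not strictly dominate A (column Z: 3 ≤ 7)
  C vs B: [5 vs 1, 5 vs 6, 3 vs 5] → C does not strictly dominate B (column Y: 5 ≤ 6)
No single strategy strictly dominates all others → no strictly dominant strategy.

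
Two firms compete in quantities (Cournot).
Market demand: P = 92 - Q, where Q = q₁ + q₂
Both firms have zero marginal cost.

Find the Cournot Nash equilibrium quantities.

q₁* = q₂* = 30.67; P* = 30.67

Work:
Profit: π_i = P·q_i = (a - q_i - q_j)·q_i
FOC: ∂π_i/∂q_i = a - 2q_i - q_j = 0
Reaction function: q_i = (92 - q_j)/2
Symmetry: q* = 92/3 = 30.67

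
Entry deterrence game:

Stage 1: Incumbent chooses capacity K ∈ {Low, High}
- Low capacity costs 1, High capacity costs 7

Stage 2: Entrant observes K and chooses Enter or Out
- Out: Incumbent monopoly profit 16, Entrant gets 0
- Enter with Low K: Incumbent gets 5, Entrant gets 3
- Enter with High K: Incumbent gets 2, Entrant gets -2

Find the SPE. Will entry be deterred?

SPE: (High, Enter|Low, Out|High); Entry deterred. Incumbent net profit = 9

Work:
After Low K: Entrant enters (3 > 0)
After High K: Entrant stays out (-2 < 0)
Incumbent: Low → 5−1=4, High → 16−7=9
Incumbent chooses High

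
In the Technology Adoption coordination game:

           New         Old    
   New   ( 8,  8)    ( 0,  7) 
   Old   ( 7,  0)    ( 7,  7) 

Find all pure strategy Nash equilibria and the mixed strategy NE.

Pure NE: (New, New) and (Old, Old); Mixed NE: p = 0.875, q = 0.875

Work:
Check pure NE:
(New, New): (8, 8) - no unilateral deviation beneficial
(Old, Old): (7, 7) - no unilateral deviation beneficial
Mixed NE: P1 plays New with p = 0.875, P2 plays New with q = 0.875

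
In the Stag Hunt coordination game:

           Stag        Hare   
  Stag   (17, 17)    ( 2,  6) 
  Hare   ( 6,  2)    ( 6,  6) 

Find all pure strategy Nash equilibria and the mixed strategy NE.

Pure NE: (Stag, Stag) and (Hare, Hare); Mixed NE: p = 0.2667, q = 0.2667

Work:
Check pure NE:
(Stag, Stag): (17, 17) - no unilateral deviation beneficial
(Hare, Hare): (6, 6) - no unilateral deviation beneficial
Mixed NE: P1 plays Stag with p = 0.2667, P2 plays Stag with q = 0.2667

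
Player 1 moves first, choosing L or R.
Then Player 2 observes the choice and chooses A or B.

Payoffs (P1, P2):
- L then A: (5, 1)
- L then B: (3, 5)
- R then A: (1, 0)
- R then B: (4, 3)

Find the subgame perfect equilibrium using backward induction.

P1 plays R, P2 plays B after L and B after R; Payoff (4, 3)

Work:
Backward induction:
After L: P2 chooses B → P1 gets 3
After R: P2 chooses B → P1 gets 4
P1 chooses R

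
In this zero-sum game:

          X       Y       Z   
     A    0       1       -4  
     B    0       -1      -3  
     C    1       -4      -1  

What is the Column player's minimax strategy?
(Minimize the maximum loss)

Column should play Z, value = -1

Work:
Column player minimizes Row's maximum payoff:
Column X: max payoff to Row = 1
Column Y: max payoff to Row = 1
Column Z: max payoff to Row = -1
Minimum is -1, achieved by column Z.
Minimax strategy: Z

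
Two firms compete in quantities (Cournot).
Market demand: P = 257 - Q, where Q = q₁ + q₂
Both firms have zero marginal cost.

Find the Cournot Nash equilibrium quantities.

q₁* = q₂* = 85.67; P* = 85.67

Work:
Profit: π_i = P·q_i = (a - q_i - q_j)·q_i
FOC: ∂π_i/∂q_i = a - 2q_i - q_j = 0
Reaction function: q_i = (257 - q_j)/2
Symmetry: q* = 257/3 = 85.67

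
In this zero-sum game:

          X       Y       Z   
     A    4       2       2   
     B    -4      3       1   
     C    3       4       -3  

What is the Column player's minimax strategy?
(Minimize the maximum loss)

Column should play Z, value = 2

Work:
Column player minimizes Row's maximum payoff:
Column X: max payoff to Row = 4
Column Y: max payoff to Row = 4
Column Z: max payoff to Row = 2
Minimum is 2, achieved by column Z.
Minimax strategy: Z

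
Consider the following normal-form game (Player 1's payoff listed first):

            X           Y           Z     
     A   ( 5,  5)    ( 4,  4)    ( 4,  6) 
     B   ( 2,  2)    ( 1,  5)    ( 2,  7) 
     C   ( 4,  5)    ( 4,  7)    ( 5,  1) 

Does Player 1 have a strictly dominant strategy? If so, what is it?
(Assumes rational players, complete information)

No strictly dominant strategy exists for Player 1

Work:
A strategy strictly dominates another if it gives a strictly higher payoff against every opponent action. Compare each pair of P1's strategies column-by-column:
  A vs B: [5 vs 2, 4 vs 1, 4 vs 2] → A strictly dominates B
  A vs C: [5 vs 4, 4 vs 4, 4 vs 5] → A does not strictly dominate C (column Y: 4 ≤ 4)
  B vs A: [2 vs 5, 1 vs 4, 2 vs 4] → B does not strictly dominate A (column X: 2 ≤ 5)
  B vs C: [2 vs 4, 1 vs 4, 2 vs 5] → B does not strictly dominate C (column X: 2 ≤ 4)
  C vs A: [4 vs 5, 4 vs 4, 5 vs 4] → C does not strictly dominate A (column X: 4 ≤ 5)
  C vs B: [4 vs 2, 4 vs 1, 5 vs 2] → C strictly dominates B
No single strategy strictly dominates all others → no strictly dominant strategy.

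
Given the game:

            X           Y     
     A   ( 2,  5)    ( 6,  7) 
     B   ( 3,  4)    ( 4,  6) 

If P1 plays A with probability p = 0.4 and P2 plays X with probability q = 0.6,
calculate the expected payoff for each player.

E[P1] = 3.48, E[P2] = 5.2

Work:
E[P1] = p·q·π₁(A,X) + p·(1-q)·π₁(A,Y) + (1-p)·q·π₁(B,X) + (1-p)·(1-q)·π₁(B,Y)
= 0.4·0.6·2 + 0.4·0.4·6 + 0.6·0.6·3 + 0.6·0.4·4
= 3.48

E[P2] = 5.2 (similar calculation)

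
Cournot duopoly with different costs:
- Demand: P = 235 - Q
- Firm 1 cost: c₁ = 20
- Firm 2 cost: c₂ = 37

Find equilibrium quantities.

q₁* = 77.33, q₂* = 60.33

Work:
Reaction: q₁ = (235 - 20 - q₂)/2
Reaction: q₂ = (235 - 37 - q₁)/2
Solve simultaneously:
q₁* = (235 - 2×20 + 37)/3 = 77.33
q₂* = (235 - 2×37 + 20)/3 = 60.33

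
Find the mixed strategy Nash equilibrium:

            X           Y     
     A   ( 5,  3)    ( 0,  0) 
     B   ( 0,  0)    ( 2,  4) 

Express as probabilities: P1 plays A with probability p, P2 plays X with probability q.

p = 0.5714, q = 0.2857

Work:
Find probabilities that make opponent indifferent:
P2 chooses q to make P1 indifferent between A and B
P1 chooses p to make P2 indifferent between X and Y
Mixed NE: P1 plays (A: 0.5714, B: 0.4286), P2 plays (X: 0.2857, Y: 0.7143)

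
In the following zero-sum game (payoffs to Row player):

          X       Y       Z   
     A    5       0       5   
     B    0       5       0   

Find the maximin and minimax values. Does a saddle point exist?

Maximin = 0, Minimax = 5, Saddle: False

Work:
Row minimums: [0, 0] → maximin = 0
Column maximums: [5, 5, 5] → minimax = 5
No saddle point (maximin ≠ minimax). Mixed strategy needed.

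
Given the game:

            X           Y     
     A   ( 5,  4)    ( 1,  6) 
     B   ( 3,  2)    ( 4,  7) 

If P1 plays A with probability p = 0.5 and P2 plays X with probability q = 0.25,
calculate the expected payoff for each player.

E[P1] = 2.875, E[P2] = 5.625

Work:
E[P1] = p·q·π₁(A,X) + p·(1-q)·π₁(A,Y) + (1-p)·q·π₁(B,X) + (1-p)·(1-q)·π₁(B,Y)
= 0.5·0.25·5 + 0.5·0.75·1 + 0.5·0.25·3 + 0.5·0.75·4
= 2.875

E[P2] = 5.625 (similar calculation)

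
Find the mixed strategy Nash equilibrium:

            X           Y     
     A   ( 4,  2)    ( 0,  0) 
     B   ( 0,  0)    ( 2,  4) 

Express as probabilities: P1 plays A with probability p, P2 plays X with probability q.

p = 0.6667, q = 0.3333

Work:
Find probabilities that make opponent indifferent:
P2 chooses q to make P1 indifferent between A and B
P1 chooses p to make P2 indifferent between X and Y
Mixed NE: P1 plays (A: 0.6667, B: 0.3333), P2 plays (X: 0.3333, Y: 0.6667)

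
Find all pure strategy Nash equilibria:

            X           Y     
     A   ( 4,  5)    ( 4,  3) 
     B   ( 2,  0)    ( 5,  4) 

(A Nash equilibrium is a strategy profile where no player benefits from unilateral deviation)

Nash equilibrium: (A, X), (B, Y)

Work:
Best responses:
  P1 vs X: payoffs [4, 2] → best response A (payoff 4)
  P1 vs Y: payoffs [4, 5] → best response B (payoff 5)
  P2 vs A: payoffs [5, 3] → best response X (payoff 5)
  P2 vs B: payoffs [0, 4] → best response Y (payoff 4)
Mutual best responses: (A,X), (B,Y) → Nash equilibria.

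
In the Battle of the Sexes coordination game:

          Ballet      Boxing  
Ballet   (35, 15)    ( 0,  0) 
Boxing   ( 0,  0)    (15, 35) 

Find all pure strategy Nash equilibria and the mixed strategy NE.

Pure NE: (Ballet, Ballet) and (Boxing, Boxing); Mixed NE: p = 0.7, q = 0.3

Work:
Check pure NE:
(Ballet, Ballet): (35, 15) - no unilateral deviation beneficial
(Boxing, Boxing): (15, 35) - no unilateral deviation beneficial
Mixed NE: P1 plays Ballet with p = 0.7, P2 plays Ballet with q = 0.3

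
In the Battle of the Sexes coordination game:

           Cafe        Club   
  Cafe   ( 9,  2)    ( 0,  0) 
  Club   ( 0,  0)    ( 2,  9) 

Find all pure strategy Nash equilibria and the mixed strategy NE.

Pure NE: (Cafe, Cafe) and (Club, Club); Mixed NE: p = 0.8182, q = 0.1818

Work:
Check pure NE:
(Cafe, Cafe): (9, 2) - no unilateral deviation beneficial
(Club, Club): (2, 9) - no unilateral deviation beneficial
Mixed NE: P1 plays Cafe with p = 0.8182, P2 plays Cafe with q = 0.1818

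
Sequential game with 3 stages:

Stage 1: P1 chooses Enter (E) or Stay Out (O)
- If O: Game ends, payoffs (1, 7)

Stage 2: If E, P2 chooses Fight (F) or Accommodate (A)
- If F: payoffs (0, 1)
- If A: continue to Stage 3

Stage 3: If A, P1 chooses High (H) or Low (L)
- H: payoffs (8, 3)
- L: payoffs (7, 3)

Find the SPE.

SPE: (E, A, H); Outcome (8, 3)

Work:
Stage 3: P1 chooses H (8 vs 7)
Stage 2: P2: F->1, A->3 (anticipating H). Choose A
Stage 1: P1: O->1, E->8 (anticipating A, H). Choose E
SPE path: E -> A -> H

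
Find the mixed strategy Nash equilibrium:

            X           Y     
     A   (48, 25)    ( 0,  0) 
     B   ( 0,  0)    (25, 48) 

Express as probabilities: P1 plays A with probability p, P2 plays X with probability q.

p = 0.6575, q = 0.3425

Work:
Find probabilities that make opponent indifferent:
P2 chooses q to make P1 indifferent between A and B
P1 chooses p to make P2 indifferent between X and Y
Mixed NE: P1 plays (A: 0.6575, B: 0.3425), P2 plays (X: 0.3425, Y: 0.6575)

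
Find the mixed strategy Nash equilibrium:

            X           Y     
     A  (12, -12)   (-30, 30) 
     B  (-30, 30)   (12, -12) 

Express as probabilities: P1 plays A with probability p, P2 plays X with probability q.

p = 0.5, q = 0.5

Work:
Find probabilities that make opponent indifferent:
P2 chooses q to make P1 indifferent between A and B
P1 chooses p to make P2 indifferent between X and Y
Mixed NE: P1 plays (A: 0.5, B: 0.5), P2 plays (X: 0.5, Y: 0.5)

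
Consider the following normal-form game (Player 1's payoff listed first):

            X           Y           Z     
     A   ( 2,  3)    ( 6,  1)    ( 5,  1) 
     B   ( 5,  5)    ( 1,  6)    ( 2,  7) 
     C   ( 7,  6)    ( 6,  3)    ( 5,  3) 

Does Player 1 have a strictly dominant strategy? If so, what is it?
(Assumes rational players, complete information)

No strictly dominant strategy exists for Player 1

Work:
A strategy strictly dominates another if it gives a strictly higher payoff against every opponent action. Compare each pair of P1's strategies column-by-column:
  A vs B: [2 vs 5, 6 vs 1, 5 vs 2] → A does not strictly dominate B (column X: 2 ≤ 5)
  A vs C: [2 vs 7, 6 vs 6, 5 vs 5] → A does not strictly dominate C (column X: 2 ≤ 7)
  B vs A: [5 vs 2, 1 vs 6, 2 vs 5] → B does not strictly dominate A (column Y: 1 ≤ 6)
  B vs C: [5 vs 7, 1 vs 6, 2 vs 5] → B does not strictly dominate C (column X: 5 ≤ 7)
  C vs A: [7 vs 2, 6 vs 6, 5 vs 5] → C does not strictly dominate A (column Y: 6 ≤ 6)
  C vs B: [7 vs 5, 6 vs 1, 5 vs 2] → C strictly dominates B
No single strategy strictly dominates all others → no strictly dominant strategy.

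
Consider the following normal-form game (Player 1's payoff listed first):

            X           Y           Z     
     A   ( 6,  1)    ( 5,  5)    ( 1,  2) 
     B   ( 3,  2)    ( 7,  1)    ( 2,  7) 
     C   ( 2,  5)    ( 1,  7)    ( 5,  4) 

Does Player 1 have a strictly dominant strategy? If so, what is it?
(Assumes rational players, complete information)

No strictly dominant strategy exists for Player 1

Work:
A strategy strictly dominates another if it gives a strictly higher payoff against every opponent action. Compare each pair of P1's strategies column-by-column:
  A vs B: [6 vs 3, 5 vs 7, 1 vs 2] → A does not strictly dominate B (column Y: 5 ≤ 7)
  A vs C: [6 vs 2, 5 vs 1, 1 vs 5] → A does not strictly dominate C (column Z: 1 ≤ 5)
  B vs A: [3 vs 6, 7 vs 5, 2 vs 1] → B does not strictly dominate A (column X: 3 ≤ 6)
  B vs C: [3 vs 2, 7 vs 1, 2 vs 5] → B does not strictly dominate C (column Z: 2 ≤ 5)
  C vs A: [2 vs 6, 1 vs 5, 5 vs 1] → C does not strictly dominate A (column X: 2 ≤ 6)
  C vs B: [2 vs 3, 1 vs 7, 5 vs 2] → C does not strictly dominate B (column X: 2 ≤ 3)
No single strategy strictly dominates all others → no strictly dominant strategy.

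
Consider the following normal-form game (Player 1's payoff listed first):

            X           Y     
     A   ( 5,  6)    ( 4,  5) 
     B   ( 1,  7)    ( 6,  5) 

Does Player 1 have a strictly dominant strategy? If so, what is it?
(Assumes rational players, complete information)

No strictly dominant strategy exists for Player 1

Work:
A strategy strictly dominates another if it gives a strictly higher payoff against every opponent action. Compare each pair of P1's strategies column-by-column:
  A vs B: [5 vs 1, 4 vs 6] → A does not strictly dominate B (column Y: 4 ≤ 6)
  B vs A: [1 vs 5, 6 vs 4] → B does not strictly dominate A (column X: 1 ≤ 5)
No single strategy strictly dominates all others → no strictly dominant strategy.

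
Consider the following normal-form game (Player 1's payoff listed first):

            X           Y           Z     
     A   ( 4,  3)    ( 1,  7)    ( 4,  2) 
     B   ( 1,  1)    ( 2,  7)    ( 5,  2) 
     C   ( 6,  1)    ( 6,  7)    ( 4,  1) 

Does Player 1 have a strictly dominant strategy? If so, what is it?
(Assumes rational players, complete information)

No strictly dominant strategy exists for Player 1

Work:
A strategy strictly dominates another if it gives a strictly higher payoff against every opponent action. Compare each pair of P1's strategies column-by-column:
  A vs B: [4 vs 1, 1 vs 2, 4 vs 5] → A does not strictly dominate B (column Y: 1 ≤ 2)
  A vs C: [4 vs 6, 1 vs 6, 4 vs 4] → A does not strictly dominate C (column X: 4 ≤ 6)
  B vs A: [1 vs 4, 2 vs 1, 5 vs 4] → B does not strictly dominate A (column X: 1 ≤ 4)
  B vs C: [1 vs 6, 2 vs 6, 5 vs 4] → B does not strictly dominate C (column X: 1 ≤ 6)
  C vs A: [6 vs 4, 6 vs 1, 4 vs 4] → C does not strictly dominate A (column Z: 4 ≤ 4)
  C vs B: [6 vs 1, 6 vs 2, 4 vs 5] → C does not strictly dominate B (column Z: 4 ≤ 5)
No single strategy strictly dominates all others → no strictly dominant strategy.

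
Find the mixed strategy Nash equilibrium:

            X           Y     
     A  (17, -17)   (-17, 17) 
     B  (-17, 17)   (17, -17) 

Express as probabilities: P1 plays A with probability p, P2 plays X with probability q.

p = 0.5, q = 0.5

Work:
Find probabilities that make opponent indifferent:
P2 chooses q to make P1 indifferent between A and B
P1 chooses p to make P2 indifferent between X and Y
Mixed NE: P1 plays (A: 0.5, B: 0.5), P2 plays (X: 0.5, Y: 0.5)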